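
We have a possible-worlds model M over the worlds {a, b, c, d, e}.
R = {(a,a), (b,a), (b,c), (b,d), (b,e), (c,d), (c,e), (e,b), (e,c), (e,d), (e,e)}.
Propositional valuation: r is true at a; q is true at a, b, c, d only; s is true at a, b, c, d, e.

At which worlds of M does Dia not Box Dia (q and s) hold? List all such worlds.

b, c, e

Let φ = Dia not Box Dia (q and s). Evaluate φ at each world:
  a (successors {a}): φ is false.
  b (successors {a, c, d, e}): φ is true.
  c (successors {d, e}): φ is true.
  d (successors ∅): φ is false.
  e (successors {b, c, d, e}): φ is true.
For instance, at b:
  At b: Dia not Box Dia (q and s) requires not Box Dia (q and s) at some successor in {a, c, d, e}.
    not Box Dia (q and s) holds at c, so Dia not Box Dia (q and s) is true at b.
      At c: Box Dia (q and s) is false, so not Box Dia (q and s) is true.
Satisfying worlds: {b, c, e}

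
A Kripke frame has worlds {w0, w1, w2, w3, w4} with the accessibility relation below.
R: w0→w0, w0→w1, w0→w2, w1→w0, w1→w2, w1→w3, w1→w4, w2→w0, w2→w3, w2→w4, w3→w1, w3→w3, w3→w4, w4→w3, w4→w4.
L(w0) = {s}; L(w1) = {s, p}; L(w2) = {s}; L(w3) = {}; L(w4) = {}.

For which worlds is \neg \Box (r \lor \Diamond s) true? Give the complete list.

Recall that \Box ψ holds at a world iff ψ holds at every accessible world, and \Diamond ψ holds iff ψ holds at some accessible world.
Let φ = \neg \Box (r \lor \Diamond s). Evaluate φ at each world:
  w0 (successors {w0, w1, w2}): φ is false.
  w1 (successors {w0, w2, w3, w4}): φ is true.
  w2 (successors {w0, w3, w4}): φ is true.
  w3 (successors {w1, w3, w4}): φ is true.
  w4 (successors {w3, w4}): φ is true.
For instance, at w3:
  At w3: \Box (r \lor \Diamond s) is false, so \neg \Box (r \lor \Diamond s) is true.
    At w3: \Box (r \lor \Diamond s) requires r \lor \Diamond s at every successor {w1, w3, w4}.
      r \lor \Diamond s fails at w4, so \Box (r \lor \Diamond s) is false at w3.
Satisfying worlds: {w1, w2, w3, w4}

w1, w2, w3, w4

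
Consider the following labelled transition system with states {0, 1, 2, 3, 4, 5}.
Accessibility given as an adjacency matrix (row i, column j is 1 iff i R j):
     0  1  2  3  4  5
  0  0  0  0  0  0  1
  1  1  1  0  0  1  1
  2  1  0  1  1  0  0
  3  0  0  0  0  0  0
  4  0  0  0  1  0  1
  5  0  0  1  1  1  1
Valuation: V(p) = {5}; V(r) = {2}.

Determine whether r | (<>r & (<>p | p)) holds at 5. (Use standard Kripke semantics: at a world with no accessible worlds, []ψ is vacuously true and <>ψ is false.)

Yes

At 5: r is false, <>r & (<>p | p) is true, so r | (<>r & (<>p | p)) is true.
  At 5: <>r is true, <>p | p is true, so <>r & (<>p | p) is true.
    At 5: <>r requires r at some successor in {2, 3, 4, 5}.
      r holds at 2, so <>r is true at 5.
    At 5: <>p is true, p is true, so <>p | p is true.
      At 5: <>p requires p at some successor in {2, 3, 4, 5}.
        p holds at 5, so <>p is true at 5.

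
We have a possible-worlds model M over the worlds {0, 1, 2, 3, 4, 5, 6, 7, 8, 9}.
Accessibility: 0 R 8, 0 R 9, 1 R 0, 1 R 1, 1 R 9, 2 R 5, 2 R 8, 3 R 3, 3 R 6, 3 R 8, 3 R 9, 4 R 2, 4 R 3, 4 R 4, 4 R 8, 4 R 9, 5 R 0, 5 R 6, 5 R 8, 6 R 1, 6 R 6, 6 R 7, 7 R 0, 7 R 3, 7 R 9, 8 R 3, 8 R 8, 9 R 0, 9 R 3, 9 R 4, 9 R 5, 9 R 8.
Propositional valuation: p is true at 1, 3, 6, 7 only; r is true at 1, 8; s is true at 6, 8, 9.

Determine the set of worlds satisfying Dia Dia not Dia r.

3, 5, 6

Let φ = Dia Dia not Dia r. Evaluate φ at each world:
  0 (successors {8, 9}): φ is false.
  1 (successors {0, 1, 9}): φ is false.
  2 (successors {5, 8}): φ is false.
  3 (successors {3, 6, 8, 9}): φ is true.
  4 (successors {2, 3, 4, 8, 9}): φ is false.
  5 (successors {0, 6, 8}): φ is true.
  6 (successors {1, 6, 7}): φ is true.
  7 (successors {0, 3, 9}): φ is false.
  8 (successors {3, 8}): φ is false.
  9 (successors {0, 3, 4, 5, 8}): φ is false.
For instance, at 4:
  At 4: Dia Dia not Dia r requires Dia not Dia r at some successor in {2, 3, 4, 8, 9}.
    At 2: Dia not Dia r is false.
    At 3: Dia not Dia r is false.
    At 4: Dia not Dia r is false.
    At 8: Dia not Dia r is false.
    At 9: Dia not Dia r is false.
  So Dia Dia not Dia r is false at 4.
Satisfying worlds: {3, 5, 6}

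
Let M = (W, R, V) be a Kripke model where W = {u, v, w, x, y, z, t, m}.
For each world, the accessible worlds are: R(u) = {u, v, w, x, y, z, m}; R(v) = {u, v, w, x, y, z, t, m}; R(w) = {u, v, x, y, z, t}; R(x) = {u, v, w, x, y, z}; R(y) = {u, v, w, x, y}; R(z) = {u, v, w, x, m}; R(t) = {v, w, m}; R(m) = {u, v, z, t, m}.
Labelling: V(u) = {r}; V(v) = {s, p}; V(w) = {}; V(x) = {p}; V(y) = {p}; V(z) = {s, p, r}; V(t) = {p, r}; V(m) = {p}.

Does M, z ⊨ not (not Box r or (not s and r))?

At z: not Box r or (not s and r) is true, so not (not Box r or (not s and r)) is false.
  At z: not Box r is true, not s and r is false, so not Box r or (not s and r) is true.
    At z: Box r is false, so not Box r is true.
      At z: Box r requires r at every successor {u, v, w, x, m}.
        r fails at v, so Box r is false at z.

No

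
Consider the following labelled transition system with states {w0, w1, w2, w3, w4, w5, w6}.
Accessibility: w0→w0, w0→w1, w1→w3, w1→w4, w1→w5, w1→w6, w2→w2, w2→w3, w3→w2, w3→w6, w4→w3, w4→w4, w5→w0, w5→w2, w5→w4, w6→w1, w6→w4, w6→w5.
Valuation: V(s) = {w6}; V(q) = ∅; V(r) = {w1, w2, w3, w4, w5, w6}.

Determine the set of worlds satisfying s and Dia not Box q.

w6

Recall that Box ψ holds at a world iff ψ holds at every accessible world, and Dia ψ holds iff ψ holds at some accessible world.
Let φ = s and Dia not Box q. Evaluate φ at each world:
  w0 (successors {w0, w1}): φ is false.
  w1 (successors {w3, w4, w5, w6}): φ is false.
  w2 (successors {w2, w3}): φ is false.
  w3 (successors {w2, w6}): φ is false.
  w4 (successors {w3, w4}): φ is false.
  w5 (successors {w0, w2, w4}): φ is false.
  w6 (successors {w1, w4, w5}): φ is true.
For instance, at w1:
  At w1: s is false, Dia not Box q is true, so s and Dia not Box q is false.
    At w1: Dia not Box q requires not Box q at some successor in {w3, w4, w5, w6}.
      not Box q holds at w3, so Dia not Box q is true at w1.
Satisfying worlds: {w6}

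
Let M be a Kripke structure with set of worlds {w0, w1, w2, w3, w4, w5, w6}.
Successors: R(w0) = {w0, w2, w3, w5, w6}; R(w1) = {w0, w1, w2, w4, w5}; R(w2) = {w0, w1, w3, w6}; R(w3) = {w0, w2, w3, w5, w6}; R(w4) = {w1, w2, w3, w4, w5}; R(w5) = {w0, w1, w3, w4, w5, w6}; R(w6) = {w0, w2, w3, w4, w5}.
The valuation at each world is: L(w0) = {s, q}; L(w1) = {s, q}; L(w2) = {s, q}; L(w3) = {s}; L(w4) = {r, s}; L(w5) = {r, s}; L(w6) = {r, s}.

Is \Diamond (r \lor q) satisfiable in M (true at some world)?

Let φ = \Diamond (r \lor q). Evaluate φ at each world:
  w0 (successors {w0, w2, w3, w5, w6}): φ is true.
  w1 (successors {w0, w1, w2, w4, w5}): φ is true.
  w2 (successors {w0, w1, w3, w6}): φ is true.
  w3 (successors {w0, w2, w3, w5, w6}): φ is true.
  w4 (successors {w1, w2, w3, w4, w5}): φ is true.
  w5 (successors {w0, w1, w3, w4, w5, w6}): φ is true.
  w6 (successors {w0, w2, w3, w4, w5}): φ is true.
Detail at w0 (witness):
  At w0: \Diamond (r \lor q) requires r \lor q at some successor in {w0, w2, w3, w5, w6}.
    r \lor q holds at w0, so \Diamond (r \lor q) is true at w0.

Yes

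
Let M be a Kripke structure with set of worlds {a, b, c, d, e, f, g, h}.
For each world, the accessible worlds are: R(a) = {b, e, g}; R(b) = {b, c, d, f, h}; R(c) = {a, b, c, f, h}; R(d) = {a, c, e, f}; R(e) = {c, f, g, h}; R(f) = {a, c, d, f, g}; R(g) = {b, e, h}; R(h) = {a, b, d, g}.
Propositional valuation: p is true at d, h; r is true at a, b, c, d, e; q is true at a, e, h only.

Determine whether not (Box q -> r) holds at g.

No

At g: Box q -> r is true, so not (Box q -> r) is false.
  At g: Box q is false, r is false, so Box q -> r is true.
    At g: Box q requires q at every successor {b, e, h}.
      q fails at b, so Box q is false at g.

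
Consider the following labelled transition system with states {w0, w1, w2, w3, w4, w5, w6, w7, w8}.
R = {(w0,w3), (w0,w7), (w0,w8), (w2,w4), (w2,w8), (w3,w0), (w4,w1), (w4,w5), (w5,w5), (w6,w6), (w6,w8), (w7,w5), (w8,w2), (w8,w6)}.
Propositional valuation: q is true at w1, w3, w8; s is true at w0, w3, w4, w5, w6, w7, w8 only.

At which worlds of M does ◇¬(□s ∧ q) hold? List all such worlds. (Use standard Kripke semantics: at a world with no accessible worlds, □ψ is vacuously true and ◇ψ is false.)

w0, w2, w3, w4, w5, w6, w7, w8

Let φ = ◇¬(□s ∧ q). Evaluate φ at each world:
  w0 (successors {w3, w7, w8}): φ is true.
  w1 (successors ∅): φ is false.
  w2 (successors {w4, w8}): φ is true.
  w3 (successors {w0}): φ is true.
  w4 (successors {w1, w5}): φ is true.
  w5 (successors {w5}): φ is true.
  w6 (successors {w6, w8}): φ is true.
  w7 (successors {w5}): φ is true.
  w8 (successors {w2, w6}): φ is true.
For instance, at w6:
  At w6: ◇¬(□s ∧ q) requires ¬(□s ∧ q) at some successor in {w6, w8}.
    ¬(□s ∧ q) holds at w6, so ◇¬(□s ∧ q) is true at w6.
      At w6: □s ∧ q is false, so ¬(□s ∧ q) is true.
Satisfying worlds: {w0, w2, w3, w4, w5, w6, w7, w8}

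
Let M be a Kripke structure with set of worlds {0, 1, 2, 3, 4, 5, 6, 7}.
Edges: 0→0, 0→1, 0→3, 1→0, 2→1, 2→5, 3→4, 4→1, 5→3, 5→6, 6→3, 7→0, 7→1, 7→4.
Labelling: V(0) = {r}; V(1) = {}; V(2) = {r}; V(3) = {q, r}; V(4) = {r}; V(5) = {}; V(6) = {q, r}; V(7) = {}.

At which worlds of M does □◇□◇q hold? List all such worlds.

1, 3

Recall that □ψ holds at a world iff ψ holds at every accessible world, and ◇ψ holds iff ψ holds at some accessible world.
Let φ = □◇□◇q. Evaluate φ at each world:
  0 (successors {0, 1, 3}): φ is false.
  1 (successors {0}): φ is true.
  2 (successors {1, 5}): φ is false.
  3 (successors {4}): φ is true.
  4 (successors {1}): φ is false.
  5 (successors {3, 6}): φ is false.
  6 (successors {3}): φ is false.
  7 (successors {0, 1, 4}): φ is false.
For instance, at 1:
  At 1: □◇□◇q requires ◇□◇q at every successor {0}.
      At 0: ◇□◇q requires □◇q at some successor in {0, 1, 3}.
        □◇q holds at 1, so ◇□◇q is true at 0.
  So □◇□◇q is true at 1.
Satisfying worlds: {1, 3}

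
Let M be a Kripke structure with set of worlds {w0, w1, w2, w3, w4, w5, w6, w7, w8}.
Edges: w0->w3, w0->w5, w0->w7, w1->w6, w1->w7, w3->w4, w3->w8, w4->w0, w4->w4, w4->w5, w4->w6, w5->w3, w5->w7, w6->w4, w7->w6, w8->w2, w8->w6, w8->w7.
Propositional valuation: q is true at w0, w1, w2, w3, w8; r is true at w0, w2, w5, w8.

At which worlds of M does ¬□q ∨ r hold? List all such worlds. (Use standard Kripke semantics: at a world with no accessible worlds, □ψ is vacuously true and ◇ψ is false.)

w0, w1, w2, w3, w4, w5, w6, w7, w8

Let φ = ¬□q ∨ r. Evaluate φ at each world:
  w0 (successors {w3, w5, w7}): φ is true.
  w1 (successors {w6, w7}): φ is true.
  w2 (successors ∅): φ is true.
  w3 (successors {w4, w8}): φ is true.
  w4 (successors {w0, w4, w5, w6}): φ is true.
  w5 (successors {w3, w7}): φ is true.
  w6 (successors {w4}): φ is true.
  w7 (successors {w6}): φ is true.
  w8 (successors {w2, w6, w7}): φ is true.
For instance, at w5:
  At w5: ¬□q is true, r is true, so ¬□q ∨ r is true.
    At w5: □q is false, so ¬□q is true.
      At w5: □q requires q at every successor {w3, w7}.
        q fails at w7, so □q is false at w5.
Satisfying worlds: {w0, w1, w2, w3, w4, w5, w6, w7, w8}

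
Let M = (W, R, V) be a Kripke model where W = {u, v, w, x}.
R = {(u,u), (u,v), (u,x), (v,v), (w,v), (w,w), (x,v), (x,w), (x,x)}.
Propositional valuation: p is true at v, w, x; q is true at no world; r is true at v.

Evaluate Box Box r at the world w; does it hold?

No

At w: Box Box r requires Box r at every successor {v, w}.
  Box r fails at w, so Box Box r is false at w.
    At w: Box r requires r at every successor {v, w}.
      r fails at w, so Box r is false at w.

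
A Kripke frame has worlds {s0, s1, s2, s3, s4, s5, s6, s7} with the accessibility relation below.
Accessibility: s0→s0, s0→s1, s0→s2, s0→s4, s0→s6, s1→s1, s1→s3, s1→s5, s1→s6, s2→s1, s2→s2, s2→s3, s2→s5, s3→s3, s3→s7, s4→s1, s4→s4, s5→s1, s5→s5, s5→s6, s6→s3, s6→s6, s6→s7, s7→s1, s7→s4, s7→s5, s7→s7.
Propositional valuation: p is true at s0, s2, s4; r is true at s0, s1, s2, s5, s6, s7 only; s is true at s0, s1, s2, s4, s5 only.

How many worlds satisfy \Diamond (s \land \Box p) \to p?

Let φ = \Diamond (s \land \Box p) \to p. Evaluate φ at each world:
  s0 (successors {s0, s1, s2, s4, s6}): φ is true.
  s1 (successors {s1, s3, s5, s6}): φ is true.
  s2 (successors {s1, s2, s3, s5}): φ is true.
  s3 (successors {s3, s7}): φ is true.
  s4 (successors {s1, s4}): φ is true.
  s5 (successors {s1, s5, s6}): φ is true.
  s6 (successors {s3, s6, s7}): φ is true.
  s7 (successors {s1, s4, s5, s7}): φ is true.
For instance, at s4:
  At s4: \Diamond (s \land \Box p) is false, p is true, so \Diamond (s \land \Box p) \to p is true.
    At s4: \Diamond (s \land \Box p) requires s \land \Box p at some successor in {s1, s4}.
      At s1: s \land \Box p is false.
      At s4: s \land \Box p is false.
    So \Diamond (s \land \Box p) is false at s4.
Satisfying worlds: {s0, s1, s2, s3, s4, s5, s6, s7}

8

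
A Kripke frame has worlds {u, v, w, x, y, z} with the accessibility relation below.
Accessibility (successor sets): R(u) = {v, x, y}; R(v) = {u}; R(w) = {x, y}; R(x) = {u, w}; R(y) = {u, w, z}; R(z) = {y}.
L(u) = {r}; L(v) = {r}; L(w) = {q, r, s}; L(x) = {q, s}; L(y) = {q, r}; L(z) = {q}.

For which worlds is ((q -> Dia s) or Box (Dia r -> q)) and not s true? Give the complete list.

u, v, y, z

Let φ = ((q -> Dia s) or Box (Dia r -> q)) and not s. Evaluate φ at each world:
  u (successors {v, x, y}): φ is true.
  v (successors {u}): φ is true.
  w (successors {x, y}): φ is false.
  x (successors {u, w}): φ is false.
  y (successors {u, w, z}): φ is true.
  z (successors {y}): φ is true.
For instance, at y:
  At y: (q -> Dia s) or Box (Dia r -> q) is true, not s is true, so ((q -> Dia s) or Box (Dia r -> q)) and not s is true.
    At y: q -> Dia s is true, Box (Dia r -> q) is false, so (q -> Dia s) or Box (Dia r -> q) is true.
      At y: q is true, Dia s is true, so q -> Dia s is true.
      At y: Box (Dia r -> q) requires Dia r -> q at every successor {u, w, z}.
        Dia r -> q fails at u, so Box (Dia r -> q) is false at y.
Satisfying worlds: {u, v, y, z}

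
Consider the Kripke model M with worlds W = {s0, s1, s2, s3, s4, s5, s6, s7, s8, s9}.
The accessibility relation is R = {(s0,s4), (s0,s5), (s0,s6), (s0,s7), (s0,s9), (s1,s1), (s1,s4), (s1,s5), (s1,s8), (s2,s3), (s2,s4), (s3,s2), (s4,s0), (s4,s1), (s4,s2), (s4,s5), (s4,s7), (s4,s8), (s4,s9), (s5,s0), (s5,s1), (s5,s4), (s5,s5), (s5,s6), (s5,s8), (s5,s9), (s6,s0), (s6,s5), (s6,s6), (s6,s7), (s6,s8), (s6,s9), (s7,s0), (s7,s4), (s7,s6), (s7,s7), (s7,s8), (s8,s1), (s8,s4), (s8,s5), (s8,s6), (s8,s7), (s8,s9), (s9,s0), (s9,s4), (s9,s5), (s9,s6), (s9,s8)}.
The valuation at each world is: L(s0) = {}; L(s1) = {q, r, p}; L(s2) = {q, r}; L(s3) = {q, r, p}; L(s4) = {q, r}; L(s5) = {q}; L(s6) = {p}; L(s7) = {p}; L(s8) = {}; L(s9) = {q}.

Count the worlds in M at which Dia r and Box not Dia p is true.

0

Recall that Box ψ holds at a world iff ψ holds at every accessible world, and Dia ψ holds iff ψ holds at some accessible world.
Let φ = Dia r and Box not Dia p. Evaluate φ at each world:
  s0 (successors {s4, s5, s6, s7, s9}): φ is false.
  s1 (successors {s1, s4, s5, s8}): φ is false.
  s2 (successors {s3, s4}): φ is false.
  s3 (successors {s2}): φ is false.
  s4 (successors {s0, s1, s2, s5, s7, s8, s9}): φ is false.
  s5 (successors {s0, s1, s4, s5, s6, s8, s9}): φ is false.
  s6 (successors {s0, s5, s6, s7, s8, s9}): φ is false.
  s7 (successors {s0, s4, s6, s7, s8}): φ is false.
  s8 (successors {s1, s4, s5, s6, s7, s9}): φ is false.
  s9 (successors {s0, s4, s5, s6, s8}): φ is false.
For instance, at s8:
  At s8: Dia r is true, Box not Dia p is false, so Dia r and Box not Dia p is false.
    At s8: Dia r requires r at some successor in {s1, s4, s5, s6, s7, s9}.
      r holds at s1, so Dia r is true at s8.
    At s8: Box not Dia p requires not Dia p at every successor {s1, s4, s5, s6, s7, s9}.
      not Dia p fails at s1, so Box not Dia p is false at s8.
Satisfying worlds: none.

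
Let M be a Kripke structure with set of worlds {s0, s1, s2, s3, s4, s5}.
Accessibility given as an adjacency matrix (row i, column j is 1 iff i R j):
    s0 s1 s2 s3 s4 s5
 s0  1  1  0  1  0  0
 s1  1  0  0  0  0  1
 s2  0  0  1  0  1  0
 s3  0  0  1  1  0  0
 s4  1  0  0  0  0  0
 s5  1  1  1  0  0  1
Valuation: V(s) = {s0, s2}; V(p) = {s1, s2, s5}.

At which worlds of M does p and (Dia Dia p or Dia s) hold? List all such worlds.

Recall that Dia ψ holds at a world iff ψ holds at some accessible world.
Let φ = p and (Dia Dia p or Dia s). Evaluate φ at each world:
  s0 (successors {s0, s1, s3}): φ is false.
  s1 (successors {s0, s5}): φ is true.
  s2 (successors {s2, s4}): φ is true.
  s3 (successors {s2, s3}): φ is false.
  s4 (successors {s0}): φ is false.
  s5 (successors {s0, s1, s2, s5}): φ is true.
For instance, at s2:
  At s2: p is true, Dia Dia p or Dia s is true, so p and (Dia Dia p or Dia s) is true.
    At s2: Dia Dia p is true, Dia s is true, so Dia Dia p or Dia s is true.
      At s2: Dia Dia p requires Dia p at some successor in {s2, s4}.
        Dia p holds at s2, so Dia Dia p is true at s2.
      At s2: Dia s requires s at some successor in {s2, s4}.
        s holds at s2, so Dia s is true at s2.
Satisfying worlds: {s1, s2, s5}

s1, s2, s5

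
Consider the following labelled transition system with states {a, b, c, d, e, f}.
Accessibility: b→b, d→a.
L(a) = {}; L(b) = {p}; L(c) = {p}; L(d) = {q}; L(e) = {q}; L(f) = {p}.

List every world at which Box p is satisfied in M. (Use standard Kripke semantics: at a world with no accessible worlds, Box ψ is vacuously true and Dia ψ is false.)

Let φ = Box p. Evaluate φ at each world:
  a (successors ∅): φ is true.
  b (successors {b}): φ is true.
  c (successors ∅): φ is true.
  d (successors {a}): φ is false.
  e (successors ∅): φ is true.
  f (successors ∅): φ is true.
For instance, at b:
  At b: Box p requires p at every successor {b}.
    At b: p is true.
  So Box p is true at b.
Satisfying worlds: {a, b, c, e, f}

a, b, c, e, f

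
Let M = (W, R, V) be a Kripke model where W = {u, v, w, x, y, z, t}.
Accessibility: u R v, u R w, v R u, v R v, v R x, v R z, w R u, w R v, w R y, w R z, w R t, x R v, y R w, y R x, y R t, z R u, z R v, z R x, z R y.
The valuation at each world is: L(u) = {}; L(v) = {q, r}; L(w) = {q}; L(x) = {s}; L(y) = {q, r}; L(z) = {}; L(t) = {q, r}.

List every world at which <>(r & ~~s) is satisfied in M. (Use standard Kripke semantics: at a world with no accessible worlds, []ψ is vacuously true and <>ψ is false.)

Recall that <>ψ holds at a world iff ψ holds at some accessible world.
Let φ = <>(r & ~~s). Evaluate φ at each world:
  u (successors {v, w}): φ is false.
  v (successors {u, v, x, z}): φ is false.
  w (successors {u, v, y, z, t}): φ is false.
  x (successors {v}): φ is false.
  y (successors {w, x, t}): φ is false.
  z (successors {u, v, x, y}): φ is false.
  t (successors ∅): φ is false.
For instance, at u:
  At u: <>(r & ~~s) requires r & ~~s at some successor in {v, w}.
    At v: r & ~~s is false.
    At w: r & ~~s is false.
  So <>(r & ~~s) is false at u.
Satisfying worlds: none.

none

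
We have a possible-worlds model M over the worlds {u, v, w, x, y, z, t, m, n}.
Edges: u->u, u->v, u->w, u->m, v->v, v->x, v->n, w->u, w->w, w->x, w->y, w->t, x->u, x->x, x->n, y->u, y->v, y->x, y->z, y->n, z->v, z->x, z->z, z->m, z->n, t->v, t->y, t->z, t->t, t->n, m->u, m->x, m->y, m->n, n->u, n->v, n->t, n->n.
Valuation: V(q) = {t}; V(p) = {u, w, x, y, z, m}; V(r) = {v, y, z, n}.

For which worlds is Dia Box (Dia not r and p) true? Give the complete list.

Let φ = Dia Box (Dia not r and p). Evaluate φ at each world:
  u (successors {u, v, w, m}): φ is false.
  v (successors {v, x, n}): φ is false.
  w (successors {u, w, x, y, t}): φ is false.
  x (successors {u, x, n}): φ is false.
  y (successors {u, v, x, z, n}): φ is false.
  z (successors {v, x, z, m, n}): φ is false.
  t (successors {v, y, z, t, n}): φ is false.
  m (successors {u, x, y, n}): φ is false.
  n (successors {u, v, t, n}): φ is false.
For instance, at m:
  At m: Dia Box (Dia not r and p) requires Box (Dia not r and p) at some successor in {u, x, y, n}.
    At u: Box (Dia not r and p) is false.
    At x: Box (Dia not r and p) is false.
    At y: Box (Dia not r and p) is false.
    At n: Box (Dia not r and p) is false.
  So Dia Box (Dia not r and p) is false at m.
Satisfying worlds: none.

none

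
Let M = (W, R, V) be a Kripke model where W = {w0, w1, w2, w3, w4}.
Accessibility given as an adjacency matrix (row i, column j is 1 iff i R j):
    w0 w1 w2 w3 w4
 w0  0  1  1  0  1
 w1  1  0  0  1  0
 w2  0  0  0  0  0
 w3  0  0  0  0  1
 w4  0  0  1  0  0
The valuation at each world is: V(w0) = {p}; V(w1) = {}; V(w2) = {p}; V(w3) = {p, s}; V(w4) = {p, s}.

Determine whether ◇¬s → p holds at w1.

At w1: ◇¬s is true, p is false, so ◇¬s → p is false.
  At w1: ◇¬s requires ¬s at some successor in {w0, w3}.
    ¬s holds at w0, so ◇¬s is true at w1.

No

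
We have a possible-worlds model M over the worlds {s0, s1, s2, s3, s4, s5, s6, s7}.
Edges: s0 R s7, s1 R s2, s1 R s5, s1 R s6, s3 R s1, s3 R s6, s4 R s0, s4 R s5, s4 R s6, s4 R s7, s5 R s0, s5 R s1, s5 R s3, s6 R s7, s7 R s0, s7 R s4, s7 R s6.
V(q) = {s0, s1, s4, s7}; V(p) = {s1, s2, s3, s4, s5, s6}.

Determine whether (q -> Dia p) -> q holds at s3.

No

At s3: q -> Dia p is true, q is false, so (q -> Dia p) -> q is false.
  At s3: q is false, Dia p is true, so q -> Dia p is true.
    At s3: Dia p requires p at some successor in {s1, s6}.
      p holds at s1, so Dia p is true at s3.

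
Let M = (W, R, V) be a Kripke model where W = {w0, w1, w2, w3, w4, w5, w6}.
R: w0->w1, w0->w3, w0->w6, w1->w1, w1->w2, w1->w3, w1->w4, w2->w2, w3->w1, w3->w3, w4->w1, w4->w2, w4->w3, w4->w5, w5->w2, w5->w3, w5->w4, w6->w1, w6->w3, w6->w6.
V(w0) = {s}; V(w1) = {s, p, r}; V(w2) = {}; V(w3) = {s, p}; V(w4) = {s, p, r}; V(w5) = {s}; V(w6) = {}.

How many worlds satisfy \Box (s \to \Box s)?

1

Let φ = \Box (s \to \Box s). Evaluate φ at each world:
  w0 (successors {w1, w3, w6}): φ is false.
  w1 (successors {w1, w2, w3, w4}): φ is false.
  w2 (successors {w2}): φ is true.
  w3 (successors {w1, w3}): φ is false.
  w4 (successors {w1, w2, w3, w5}): φ is false.
  w5 (successors {w2, w3, w4}): φ is false.
  w6 (successors {w1, w3, w6}): φ is false.
For instance, at w3:
  At w3: \Box (s \to \Box s) requires s \to \Box s at every successor {w1, w3}.
    s \to \Box s fails at w1, so \Box (s \to \Box s) is false at w3.
      At w1: s is true, \Box s is false, so s \to \Box s is false.
Satisfying worlds: {w2}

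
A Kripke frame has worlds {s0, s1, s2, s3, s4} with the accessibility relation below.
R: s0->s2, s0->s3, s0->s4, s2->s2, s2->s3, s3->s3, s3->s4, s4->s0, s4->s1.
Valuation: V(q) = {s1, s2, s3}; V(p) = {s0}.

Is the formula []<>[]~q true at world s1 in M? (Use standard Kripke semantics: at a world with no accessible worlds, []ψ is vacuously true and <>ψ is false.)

Recall that []ψ holds at a world iff ψ holds at every accessible world, and <>ψ holds iff ψ holds at some accessible world.
At s1: no accessible worlds, so []<>[]~q holds vacuously.

Yes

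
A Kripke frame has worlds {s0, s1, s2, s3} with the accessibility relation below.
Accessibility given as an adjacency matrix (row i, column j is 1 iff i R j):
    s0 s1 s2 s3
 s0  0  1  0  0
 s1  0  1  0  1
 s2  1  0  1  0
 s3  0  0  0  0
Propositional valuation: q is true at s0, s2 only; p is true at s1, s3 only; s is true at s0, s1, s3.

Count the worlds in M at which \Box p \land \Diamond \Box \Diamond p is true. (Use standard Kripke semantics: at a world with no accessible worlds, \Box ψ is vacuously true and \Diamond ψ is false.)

1

Let φ = \Box p \land \Diamond \Box \Diamond p. Evaluate φ at each world:
  s0 (successors {s1}): φ is false.
  s1 (successors {s1, s3}): φ is true.
  s2 (successors {s0, s2}): φ is false.
  s3 (successors ∅): φ is false.
For instance, at s1:
  At s1: \Box p is true, \Diamond \Box \Diamond p is true, so \Box p \land \Diamond \Box \Diamond p is true.
    At s1: \Box p requires p at every successor {s1, s3}.
      At s1: p is true.
      At s3: p is true.
    So \Box p is true at s1.
    At s1: \Diamond \Box \Diamond p requires \Box \Diamond p at some successor in {s1, s3}.
      \Box \Diamond p holds at s3, so \Diamond \Box \Diamond p is true at s1.
Satisfying worlds: {s1}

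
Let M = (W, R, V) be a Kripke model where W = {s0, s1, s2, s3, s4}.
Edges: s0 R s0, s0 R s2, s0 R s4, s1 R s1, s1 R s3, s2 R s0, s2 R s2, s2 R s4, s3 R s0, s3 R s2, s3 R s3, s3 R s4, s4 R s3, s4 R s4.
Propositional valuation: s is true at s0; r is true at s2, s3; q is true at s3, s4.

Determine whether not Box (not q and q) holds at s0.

Yes

At s0: Box (not q and q) is false, so not Box (not q and q) is true.
  At s0: Box (not q and q) requires not q and q at every successor {s0, s2, s4}.
    not q and q fails at s0, so Box (not q and q) is false at s0.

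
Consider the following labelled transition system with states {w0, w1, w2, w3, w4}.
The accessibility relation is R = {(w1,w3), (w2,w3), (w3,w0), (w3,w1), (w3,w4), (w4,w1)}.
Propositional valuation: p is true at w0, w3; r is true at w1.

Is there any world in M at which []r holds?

Yes

Let φ = []r. Evaluate φ at each world:
  w0 (successors ∅): φ is true.
  w1 (successors {w3}): φ is false.
  w2 (successors {w3}): φ is false.
  w3 (successors {w0, w1, w4}): φ is false.
  w4 (successors {w1}): φ is true.
Detail at w0 (witness):
  At w0: no accessible worlds, so []r holds vacuously.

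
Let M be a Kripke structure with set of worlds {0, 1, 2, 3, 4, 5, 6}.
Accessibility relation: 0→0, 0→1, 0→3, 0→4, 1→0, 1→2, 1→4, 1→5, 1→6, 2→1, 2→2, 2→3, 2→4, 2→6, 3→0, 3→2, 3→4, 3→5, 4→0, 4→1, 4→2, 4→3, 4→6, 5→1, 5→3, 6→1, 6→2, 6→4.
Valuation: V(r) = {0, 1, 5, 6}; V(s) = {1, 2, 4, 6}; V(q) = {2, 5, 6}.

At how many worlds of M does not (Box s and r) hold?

Let φ = not (Box s and r). Evaluate φ at each world:
  0 (successors {0, 1, 3, 4}): φ is true.
  1 (successors {0, 2, 4, 5, 6}): φ is true.
  2 (successors {1, 2, 3, 4, 6}): φ is true.
  3 (successors {0, 2, 4, 5}): φ is true.
  4 (successors {0, 1, 2, 3, 6}): φ is true.
  5 (successors {1, 3}): φ is true.
  6 (successors {1, 2, 4}): φ is false.
For instance, at 4:
  At 4: Box s and r is false, so not (Box s and r) is true.
    At 4: Box s is false, r is false, so Box s and r is false.
      At 4: Box s requires s at every successor {0, 1, 2, 3, 6}.
        s fails at 0, so Box s is false at 4.
Satisfying worlds: {0, 1, 2, 3, 4, 5}

6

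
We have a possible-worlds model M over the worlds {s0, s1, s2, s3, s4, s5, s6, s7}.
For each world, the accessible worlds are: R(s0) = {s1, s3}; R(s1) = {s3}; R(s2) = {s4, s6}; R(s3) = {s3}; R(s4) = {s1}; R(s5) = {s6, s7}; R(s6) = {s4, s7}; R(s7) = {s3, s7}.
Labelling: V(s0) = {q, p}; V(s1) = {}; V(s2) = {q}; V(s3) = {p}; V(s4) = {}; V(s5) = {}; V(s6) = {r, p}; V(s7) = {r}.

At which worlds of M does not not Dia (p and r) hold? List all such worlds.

s2, s5

Let φ = not not Dia (p and r). Evaluate φ at each world:
  s0 (successors {s1, s3}): φ is false.
  s1 (successors {s3}): φ is false.
  s2 (successors {s4, s6}): φ is true.
  s3 (successors {s3}): φ is false.
  s4 (successors {s1}): φ is false.
  s5 (successors {s6, s7}): φ is true.
  s6 (successors {s4, s7}): φ is false.
  s7 (successors {s3, s7}): φ is false.
For instance, at s5:
  At s5: not Dia (p and r) is false, so not not Dia (p and r) is true.
    At s5: Dia (p and r) is true, so not Dia (p and r) is false.
      At s5: Dia (p and r) requires p and r at some successor in {s6, s7}.
        p and r holds at s6, so Dia (p and r) is true at s5.
Satisfying worlds: {s2, s5}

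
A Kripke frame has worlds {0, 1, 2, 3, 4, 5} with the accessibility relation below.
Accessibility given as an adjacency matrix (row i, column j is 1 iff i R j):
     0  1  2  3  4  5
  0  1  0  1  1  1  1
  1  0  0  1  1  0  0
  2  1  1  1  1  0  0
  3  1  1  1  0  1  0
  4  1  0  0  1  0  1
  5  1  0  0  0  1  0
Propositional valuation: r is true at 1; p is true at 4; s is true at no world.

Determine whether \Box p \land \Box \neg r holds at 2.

At 2: \Box p is false, \Box \neg r is false, so \Box p \land \Box \neg r is false.
  At 2: \Box p requires p at every successor {0, 1, 2, 3}.
    p fails at 0, so \Box p is false at 2.
  At 2: \Box \neg r requires \neg r at every successor {0, 1, 2, 3}.
    \neg r fails at 1, so \Box \neg r is false at 2.

No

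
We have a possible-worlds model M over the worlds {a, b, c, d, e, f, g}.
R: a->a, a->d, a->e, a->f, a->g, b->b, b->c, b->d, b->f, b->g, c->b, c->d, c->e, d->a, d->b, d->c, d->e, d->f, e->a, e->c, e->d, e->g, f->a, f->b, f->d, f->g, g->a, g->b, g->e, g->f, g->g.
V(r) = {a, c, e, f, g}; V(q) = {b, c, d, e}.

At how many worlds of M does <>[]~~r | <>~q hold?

6

Let φ = <>[]~~r | <>~q. Evaluate φ at each world:
  a (successors {a, d, e, f, g}): φ is true.
  b (successors {b, c, d, f, g}): φ is true.
  c (successors {b, d, e}): φ is false.
  d (successors {a, b, c, e, f}): φ is true.
  e (successors {a, c, d, g}): φ is true.
  f (successors {a, b, d, g}): φ is true.
  g (successors {a, b, e, f, g}): φ is true.
For instance, at a:
  At a: <>[]~~r is false, <>~q is true, so <>[]~~r | <>~q is true.
    At a: <>[]~~r requires []~~r at some successor in {a, d, e, f, g}.
      At a: []~~r is false.
      At d: []~~r is false.
      At e: []~~r is false.
      At f: []~~r is false.
      At g: []~~r is false.
    So <>[]~~r is false at a.
    At a: <>~q requires ~q at some successor in {a, d, e, f, g}.
      ~q holds at a, so <>~q is true at a.
Satisfying worlds: {a, b, d, e, f, g}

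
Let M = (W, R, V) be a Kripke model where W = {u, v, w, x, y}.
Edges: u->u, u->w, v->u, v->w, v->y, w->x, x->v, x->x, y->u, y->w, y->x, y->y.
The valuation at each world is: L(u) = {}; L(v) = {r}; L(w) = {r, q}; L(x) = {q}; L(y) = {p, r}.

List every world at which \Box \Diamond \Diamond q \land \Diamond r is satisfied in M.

u, v, x, y

Recall that \Box ψ holds at a world iff ψ holds at every accessible world, and \Diamond ψ holds iff ψ holds at some accessible world.
Let φ = \Box \Diamond \Diamond q \land \Diamond r. Evaluate φ at each world:
  u (successors {u, w}): φ is true.
  v (successors {u, w, y}): φ is true.
  w (successors {x}): φ is false.
  x (successors {v, x}): φ is true.
  y (successors {u, w, x, y}): φ is true.
For instance, at u:
  At u: \Box \Diamond \Diamond q is true, \Diamond r is true, so \Box \Diamond \Diamond q \land \Diamond r is true.
    At u: \Box \Diamond \Diamond q requires \Diamond \Diamond q at every successor {u, w}.
      At u: \Diamond \Diamond q is true.
      At w: \Diamond \Diamond q is true.
    So \Box \Diamond \Diamond q is true at u.
    At u: \Diamond r requires r at some successor in {u, w}.
      r holds at w, so \Diamond r is true at u.
Satisfying worlds: {u, v, x, y}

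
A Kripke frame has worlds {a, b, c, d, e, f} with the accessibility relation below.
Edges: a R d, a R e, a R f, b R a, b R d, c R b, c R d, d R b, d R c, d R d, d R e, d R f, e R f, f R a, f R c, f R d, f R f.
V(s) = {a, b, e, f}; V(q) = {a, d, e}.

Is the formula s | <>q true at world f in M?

At f: s is true, <>q is true, so s | <>q is true.
  At f: <>q requires q at some successor in {a, c, d, f}.
    q holds at a, so <>q is true at f.

Yes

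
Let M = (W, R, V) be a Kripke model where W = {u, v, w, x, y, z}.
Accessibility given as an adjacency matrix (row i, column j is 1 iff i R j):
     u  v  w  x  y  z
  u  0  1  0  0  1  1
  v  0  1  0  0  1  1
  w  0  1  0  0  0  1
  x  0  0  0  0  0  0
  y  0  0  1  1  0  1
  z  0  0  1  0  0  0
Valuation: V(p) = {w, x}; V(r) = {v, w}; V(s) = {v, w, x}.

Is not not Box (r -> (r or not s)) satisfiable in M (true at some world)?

Yes

Recall that Box ψ holds at a world iff ψ holds at every accessible world, and Dia ψ holds iff ψ holds at some accessible world.
Let φ = not not Box (r -> (r or not s)). Evaluate φ at each world:
  u (successors {v, y, z}): φ is true.
  v (successors {v, y, z}): φ is true.
  w (successors {v, z}): φ is true.
  x (successors ∅): φ is true.
  y (successors {w, x, z}): φ is true.
  z (successors {w}): φ is true.
Detail at u (witness):
  At u: not Box (r -> (r or not s)) is false, so not not Box (r -> (r or not s)) is true.
    At u: Box (r -> (r or not s)) is true, so not Box (r -> (r or not s)) is false.
      At u: Box (r -> (r or not s)) requires r -> (r or not s) at every successor {v, y, z}.
        At v: r -> (r or not s) is true.
        At y: r -> (r or not s) is true.
        At z: r -> (r or not s) is true.
      So Box (r -> (r or not s)) is true at u.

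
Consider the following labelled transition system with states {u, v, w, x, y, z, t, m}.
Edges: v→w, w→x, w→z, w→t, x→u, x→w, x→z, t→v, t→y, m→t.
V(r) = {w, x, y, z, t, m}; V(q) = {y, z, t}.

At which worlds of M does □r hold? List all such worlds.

u, v, w, y, z, m

Recall that □ψ holds at a world iff ψ holds at every accessible world, and ◇ψ holds iff ψ holds at some accessible world.
Let φ = □r. Evaluate φ at each world:
  u (successors ∅): φ is true.
  v (successors {w}): φ is true.
  w (successors {x, z, t}): φ is true.
  x (successors {u, w, z}): φ is false.
  y (successors ∅): φ is true.
  z (successors ∅): φ is true.
  t (successors {v, y}): φ is false.
  m (successors {t}): φ is true.
For instance, at v:
  At v: □r requires r at every successor {w}.
    At w: r is true.
  So □r is true at v.
Satisfying worlds: {u, v, w, y, z, m}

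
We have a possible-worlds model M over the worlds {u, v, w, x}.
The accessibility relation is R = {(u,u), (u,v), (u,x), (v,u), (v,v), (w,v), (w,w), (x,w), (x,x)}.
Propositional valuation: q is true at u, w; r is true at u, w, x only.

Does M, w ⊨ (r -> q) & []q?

No

At w: r -> q is true, []q is false, so (r -> q) & []q is false.
  At w: []q requires q at every successor {v, w}.
    q fails at v, so []q is false at w.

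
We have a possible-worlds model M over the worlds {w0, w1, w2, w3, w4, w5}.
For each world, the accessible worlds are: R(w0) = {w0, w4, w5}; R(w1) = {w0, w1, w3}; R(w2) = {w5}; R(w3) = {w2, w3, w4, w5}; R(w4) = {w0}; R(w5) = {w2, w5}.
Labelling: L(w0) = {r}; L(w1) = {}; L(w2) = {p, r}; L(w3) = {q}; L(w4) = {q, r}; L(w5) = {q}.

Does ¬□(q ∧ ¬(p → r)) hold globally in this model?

Yes

Recall that □ψ holds at a world iff ψ holds at every accessible world, and ◇ψ holds iff ψ holds at some accessible world.
Let φ = ¬□(q ∧ ¬(p → r)). Evaluate φ at each world:
  w0 (successors {w0, w4, w5}): φ is true.
  w1 (successors {w0, w1, w3}): φ is true.
  w2 (successors {w5}): φ is true.
  w3 (successors {w2, w3, w4, w5}): φ is true.
  w4 (successors {w0}): φ is true.
  w5 (successors {w2, w5}): φ is true.
For instance, at w4:
  At w4: □(q ∧ ¬(p → r)) is false, so ¬□(q ∧ ¬(p → r)) is true.
    At w4: □(q ∧ ¬(p → r)) requires q ∧ ¬(p → r) at every successor {w0}.
      q ∧ ¬(p → r) fails at w0, so □(q ∧ ¬(p → r)) is false at w4.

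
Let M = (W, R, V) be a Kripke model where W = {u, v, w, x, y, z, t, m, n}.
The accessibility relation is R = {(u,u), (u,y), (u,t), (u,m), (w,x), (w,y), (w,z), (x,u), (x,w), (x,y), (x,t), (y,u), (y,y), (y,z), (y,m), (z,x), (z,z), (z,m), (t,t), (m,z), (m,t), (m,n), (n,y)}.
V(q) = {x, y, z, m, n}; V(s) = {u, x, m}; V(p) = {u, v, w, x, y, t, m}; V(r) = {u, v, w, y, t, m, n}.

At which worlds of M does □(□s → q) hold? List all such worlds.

Let φ = □(□s → q). Evaluate φ at each world:
  u (successors {u, y, t, m}): φ is true.
  v (successors ∅): φ is true.
  w (successors {x, y, z}): φ is true.
  x (successors {u, w, y, t}): φ is true.
  y (successors {u, y, z, m}): φ is true.
  z (successors {x, z, m}): φ is true.
  t (successors {t}): φ is true.
  m (successors {z, t, n}): φ is true.
  n (successors {y}): φ is true.
For instance, at z:
  At z: □(□s → q) requires □s → q at every successor {x, z, m}.
      At x: □s is false, q is true, so □s → q is true.
      At z: □s is false, q is true, so □s → q is true.
      At m: □s is false, q is true, so □s → q is true.
  So □(□s → q) is true at z.
Satisfying worlds: {u, v, w, x, y, z, t, m, n}

u, v, w, x, y, z, t, m, n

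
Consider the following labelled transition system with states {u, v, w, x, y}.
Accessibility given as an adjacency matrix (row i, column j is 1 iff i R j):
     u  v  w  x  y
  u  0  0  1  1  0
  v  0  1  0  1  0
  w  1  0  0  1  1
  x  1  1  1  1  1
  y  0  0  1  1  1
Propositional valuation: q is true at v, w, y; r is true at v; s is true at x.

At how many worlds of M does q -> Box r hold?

2

Let φ = q -> Box r. Evaluate φ at each world:
  u (successors {w, x}): φ is true.
  v (successors {v, x}): φ is false.
  w (successors {u, x, y}): φ is false.
  x (successors {u, v, w, x, y}): φ is true.
  y (successors {w, x, y}): φ is false.
For instance, at y:
  At y: q is true, Box r is false, so q -> Box r is false.
    At y: Box r requires r at every successor {w, x, y}.
      r fails at w, so Box r is false at y.
Satisfying worlds: {u, x}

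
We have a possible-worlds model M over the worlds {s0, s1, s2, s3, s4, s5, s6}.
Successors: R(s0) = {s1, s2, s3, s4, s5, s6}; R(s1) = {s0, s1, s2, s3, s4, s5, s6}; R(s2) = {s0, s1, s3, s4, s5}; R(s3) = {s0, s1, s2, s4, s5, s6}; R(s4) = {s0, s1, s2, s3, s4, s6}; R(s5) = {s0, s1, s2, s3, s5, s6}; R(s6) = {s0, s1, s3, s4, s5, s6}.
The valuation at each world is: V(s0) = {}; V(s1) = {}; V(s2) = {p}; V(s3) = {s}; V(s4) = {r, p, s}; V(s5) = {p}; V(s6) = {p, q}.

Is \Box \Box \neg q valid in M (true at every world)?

Let φ = \Box \Box \neg q. Evaluate φ at each world:
  s0 (successors {s1, s2, s3, s4, s5, s6}): φ is false.
  s1 (successors {s0, s1, s2, s3, s4, s5, s6}): φ is false.
  s2 (successors {s0, s1, s3, s4, s5}): φ is false.
  s3 (successors {s0, s1, s2, s4, s5, s6}): φ is false.
  s4 (successors {s0, s1, s2, s3, s4, s6}): φ is false.
  s5 (successors {s0, s1, s2, s3, s5, s6}): φ is false.
  s6 (successors {s0, s1, s3, s4, s5, s6}): φ is false.
Detail at s0 (counterexample):
  At s0: \Box \Box \neg q requires \Box \neg q at every successor {s1, s2, s3, s4, s5, s6}.
    \Box \neg q fails at s1, so \Box \Box \neg q is false at s0.
      At s1: \Box \neg q requires \neg q at every successor {s0, s1, s2, s3, s4, s5, s6}.
        \neg q fails at s6, so \Box \neg q is false at s1.

No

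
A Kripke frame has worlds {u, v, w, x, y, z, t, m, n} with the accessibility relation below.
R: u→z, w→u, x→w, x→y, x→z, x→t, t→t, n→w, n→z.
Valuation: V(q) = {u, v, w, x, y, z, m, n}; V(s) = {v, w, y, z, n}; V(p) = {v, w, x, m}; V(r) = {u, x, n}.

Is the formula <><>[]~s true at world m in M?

No

Recall that []ψ holds at a world iff ψ holds at every accessible world, and <>ψ holds iff ψ holds at some accessible world.
At m: no accessible worlds, so <><>[]~s is false.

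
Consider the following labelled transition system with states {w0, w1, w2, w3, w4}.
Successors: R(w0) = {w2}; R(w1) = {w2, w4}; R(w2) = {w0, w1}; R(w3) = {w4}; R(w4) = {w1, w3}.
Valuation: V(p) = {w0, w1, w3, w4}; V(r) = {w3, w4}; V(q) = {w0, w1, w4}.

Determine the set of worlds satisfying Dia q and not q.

w2, w3

Let φ = Dia q and not q. Evaluate φ at each world:
  w0 (successors {w2}): φ is false.
  w1 (successors {w2, w4}): φ is false.
  w2 (successors {w0, w1}): φ is true.
  w3 (successors {w4}): φ is true.
  w4 (successors {w1, w3}): φ is false.
For instance, at w2:
  At w2: Dia q is true, not q is true, so Dia q and not q is true.
    At w2: Dia q requires q at some successor in {w0, w1}.
      q holds at w0, so Dia q is true at w2.
Satisfying worlds: {w2, w3}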